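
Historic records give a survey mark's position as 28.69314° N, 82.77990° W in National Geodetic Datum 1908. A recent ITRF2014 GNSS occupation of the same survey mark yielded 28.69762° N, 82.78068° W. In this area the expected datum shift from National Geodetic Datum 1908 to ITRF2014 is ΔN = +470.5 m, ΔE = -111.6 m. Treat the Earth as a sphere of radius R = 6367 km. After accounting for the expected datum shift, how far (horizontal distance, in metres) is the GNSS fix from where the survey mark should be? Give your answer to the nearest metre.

Observed coordinate differences: Δφ = +0.00448°, Δλ = -0.00078°.
Converting to metres (1° lat = 111125 m, cos φ = 0.877204): observed ΔN = 497.8 m, observed ΔE = -76.0 m.
Subtracting the expected shift leaves a residual of 497.8 − (470.5) = 27.3 m north and -76.0 − (-111.6) = 35.6 m east.
Residual distance = √(27.3² + 35.6²) = 44.9 m.

45 m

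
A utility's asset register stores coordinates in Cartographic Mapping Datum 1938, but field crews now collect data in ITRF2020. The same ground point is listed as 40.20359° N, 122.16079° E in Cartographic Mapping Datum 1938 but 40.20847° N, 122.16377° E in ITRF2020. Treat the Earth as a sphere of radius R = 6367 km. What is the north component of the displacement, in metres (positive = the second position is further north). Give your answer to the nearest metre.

Δφ = 40.20847° − 40.20359° = +0.00488°; Δλ = 122.16377° − 122.16079° = +0.00298°.
1° along a meridian = πR/180 = 111125 m.
ΔN = Δφ × 111125 = 542.3 m; ΔE = Δλ × 111125 × cos(40.20359°) = +0.00298 × 111125 × 0.763756 = 252.9 m.

ΔN = 542 m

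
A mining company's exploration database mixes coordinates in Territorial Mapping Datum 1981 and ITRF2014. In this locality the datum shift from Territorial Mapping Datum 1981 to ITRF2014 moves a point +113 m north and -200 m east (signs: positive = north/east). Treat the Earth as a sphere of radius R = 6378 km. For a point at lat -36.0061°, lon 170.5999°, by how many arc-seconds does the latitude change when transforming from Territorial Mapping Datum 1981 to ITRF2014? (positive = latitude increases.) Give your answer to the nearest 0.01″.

On a sphere of radius R, 1 rad of latitude = R, so Δφ = ΔN / R = 113.0 / 6378000 = 1.7717e-05 rad = 3.654″.

Δφ = 3.65″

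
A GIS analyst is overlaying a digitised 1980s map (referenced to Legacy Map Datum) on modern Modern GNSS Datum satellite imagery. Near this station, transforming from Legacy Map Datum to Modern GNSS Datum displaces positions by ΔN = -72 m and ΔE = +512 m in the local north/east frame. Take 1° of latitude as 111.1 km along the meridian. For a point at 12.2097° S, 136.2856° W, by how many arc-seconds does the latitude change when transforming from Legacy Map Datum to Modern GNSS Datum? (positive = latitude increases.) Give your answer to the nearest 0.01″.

Δφ = -2.33″

1° of latitude = 111.1 km, so Δφ = -72.0 / 111100 = -0.0006481° = -2.333″.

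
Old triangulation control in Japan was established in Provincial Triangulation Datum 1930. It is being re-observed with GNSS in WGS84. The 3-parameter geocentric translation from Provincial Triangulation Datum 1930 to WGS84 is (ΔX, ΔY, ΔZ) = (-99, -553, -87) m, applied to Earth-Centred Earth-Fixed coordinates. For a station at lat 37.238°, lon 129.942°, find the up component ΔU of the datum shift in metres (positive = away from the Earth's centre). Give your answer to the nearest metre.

ΔU = -340 m

At φ = 37.238°, λ = 129.942°: sin φ = 0.605127, cos φ = 0.796129, sin λ = 0.766695, cos λ = -0.642012.
ΔU = cos φ cos λ·ΔX + cos φ sin λ·ΔY + sin φ·ΔZ = (0.796129)(-0.642012)(-99) + (0.796129)(0.766695)(-553) + (0.605127)(-87) = -339.59 m.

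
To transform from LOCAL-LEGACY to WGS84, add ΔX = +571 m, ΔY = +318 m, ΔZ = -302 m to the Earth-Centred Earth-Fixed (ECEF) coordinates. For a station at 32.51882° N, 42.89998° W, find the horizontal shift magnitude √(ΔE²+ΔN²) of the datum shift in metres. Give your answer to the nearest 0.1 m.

The local east axis at (φ, λ) is (−sin λ, cos λ, 0), so ΔE = −sin(-42.89998°)·571 + cos(-42.89998°)·318 = 621.64 m.
The local north axis is (−sin φ cos λ, −sin φ sin λ, cos φ), giving ΔN = -224.859 + 116.369 − 254.651 = -363.14 m.
Horizontal magnitude = √(ΔE² + ΔN²) = √(621.64² + (-363.14)²) = 719.94 m.

719.9 m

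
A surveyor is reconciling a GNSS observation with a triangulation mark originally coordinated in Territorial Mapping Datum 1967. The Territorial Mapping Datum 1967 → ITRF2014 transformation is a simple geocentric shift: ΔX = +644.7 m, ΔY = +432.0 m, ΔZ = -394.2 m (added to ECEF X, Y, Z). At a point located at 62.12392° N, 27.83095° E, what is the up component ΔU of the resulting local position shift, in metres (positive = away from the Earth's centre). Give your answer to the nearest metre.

At φ = 62.12392°, λ = 27.83095°: sin φ = 0.883961, cos φ = 0.467561, sin λ = 0.466864, cos λ = 0.884329.
ΔU = cos φ cos λ·ΔX + cos φ sin λ·ΔY + sin φ·ΔZ = (0.467561)(0.884329)(644.7) + (0.467561)(0.466864)(432.0) + (0.883961)(-394.2) = 12.41 m.

ΔU = 12 m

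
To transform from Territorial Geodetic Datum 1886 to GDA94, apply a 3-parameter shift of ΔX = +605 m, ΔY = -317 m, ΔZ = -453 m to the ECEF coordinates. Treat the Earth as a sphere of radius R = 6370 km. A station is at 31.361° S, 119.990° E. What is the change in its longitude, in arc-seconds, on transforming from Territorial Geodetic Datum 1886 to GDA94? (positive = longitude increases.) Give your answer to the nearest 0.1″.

Δλ = -13.9″

sin φ = -0.520429, cos φ = 0.853905, sin λ = 0.866113, cos λ = -0.499849.
East component: ΔE = −sin λ·ΔX + cos λ·ΔY = −(0.866113)(605) + (-0.499849)(-317) = -365.55 m.
1° of latitude spans πR/180 = 111177 m; at latitude φ, 1° of longitude spans that × cos φ = 94935.0 m, so Δλ = -365.55 / 94935.0 × 3600 = -13.862″.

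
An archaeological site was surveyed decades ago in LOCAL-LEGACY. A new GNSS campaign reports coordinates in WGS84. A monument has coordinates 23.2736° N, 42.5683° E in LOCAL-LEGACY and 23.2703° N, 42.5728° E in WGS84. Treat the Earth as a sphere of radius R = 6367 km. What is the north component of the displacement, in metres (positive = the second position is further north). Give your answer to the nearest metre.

Δφ = 23.2703° − 23.2736° = -0.0033°; Δλ = 42.5728° − 42.5683° = +0.0045°.
1° along a meridian = πR/180 = 111125 m.
ΔN = Δφ × 111125 = -366.7 m; ΔE = Δλ × 111125 × cos(23.2736°) = +0.0045 × 111125 × 0.918629 = 459.4 m.

ΔN = -367 m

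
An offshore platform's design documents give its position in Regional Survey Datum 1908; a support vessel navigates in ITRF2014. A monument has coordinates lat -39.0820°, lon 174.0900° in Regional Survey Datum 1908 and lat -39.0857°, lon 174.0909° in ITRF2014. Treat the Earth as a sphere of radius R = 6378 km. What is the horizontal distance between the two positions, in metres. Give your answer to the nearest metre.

419 m

Δφ = -39.0857° − -39.0820° = -0.0037°; Δλ = 174.0909° − 174.0900° = +0.0009°.
1° along a meridian = πR/180 = 111317 m.
ΔN = Δφ × 111317 = -411.9 m; ΔE = Δλ × 111317 × cos(-39.0820°) = +0.0009 × 111317 × 0.776245 = 77.8 m.
Distance = √(ΔE² + ΔN²) = √(77.8² + (-411.9)²) = 419.2 m.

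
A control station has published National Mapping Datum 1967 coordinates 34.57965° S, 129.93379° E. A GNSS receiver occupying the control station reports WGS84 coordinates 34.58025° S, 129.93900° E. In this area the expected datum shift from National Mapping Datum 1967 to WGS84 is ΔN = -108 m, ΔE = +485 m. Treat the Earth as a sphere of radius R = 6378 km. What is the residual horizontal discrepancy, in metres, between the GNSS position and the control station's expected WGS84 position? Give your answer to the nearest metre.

42 m

Observed coordinate differences: Δφ = -0.00060°, Δλ = +0.00521°.
Converting to metres (1° lat = 111317 m, cos φ = 0.823338): observed ΔN = -66.8 m, observed ΔE = 477.5 m.
Subtracting the expected shift leaves a residual of -66.8 − (-108) = 41.2 m north and 477.5 − (485) = -7.5 m east.
Residual distance = √(41.2² + (-7.5)²) = 41.9 m.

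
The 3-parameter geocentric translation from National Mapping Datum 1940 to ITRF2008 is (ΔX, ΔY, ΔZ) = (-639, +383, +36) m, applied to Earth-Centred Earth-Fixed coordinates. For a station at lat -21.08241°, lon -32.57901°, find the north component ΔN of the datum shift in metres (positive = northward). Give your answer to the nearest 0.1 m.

At φ = -21.08241°, λ = -32.57901°: sin φ = -0.359710, cos φ = 0.933064, sin λ = -0.538462, cos λ = 0.842650.
ΔN = −sin φ cos λ·ΔX − sin φ sin λ·ΔY + cos φ·ΔZ = −(-0.359710)(0.842650)(-639) − (-0.359710)(-0.538462)(383) + (0.933064)(36) = -234.28 m.

ΔN = -234.3 m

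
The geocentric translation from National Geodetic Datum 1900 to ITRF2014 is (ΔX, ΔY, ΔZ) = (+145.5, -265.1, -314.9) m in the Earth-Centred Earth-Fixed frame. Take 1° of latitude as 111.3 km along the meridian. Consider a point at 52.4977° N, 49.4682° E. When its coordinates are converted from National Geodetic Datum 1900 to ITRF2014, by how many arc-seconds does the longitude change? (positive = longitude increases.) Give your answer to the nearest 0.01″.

sin φ = 0.793329, cos φ = 0.608793, sin λ = 0.760045, cos λ = 0.649870.
East component: ΔE = −sin λ·ΔX + cos λ·ΔY = −(0.760045)(145.5) + (0.649870)(-265.1) = -282.87 m.
1° of latitude spans 111300 m; at latitude φ, 1° of longitude spans that × cos φ = 67758.7 m, so Δλ = -282.87 / 67758.7 × 3600 = -15.029″.

Δλ = -15.03″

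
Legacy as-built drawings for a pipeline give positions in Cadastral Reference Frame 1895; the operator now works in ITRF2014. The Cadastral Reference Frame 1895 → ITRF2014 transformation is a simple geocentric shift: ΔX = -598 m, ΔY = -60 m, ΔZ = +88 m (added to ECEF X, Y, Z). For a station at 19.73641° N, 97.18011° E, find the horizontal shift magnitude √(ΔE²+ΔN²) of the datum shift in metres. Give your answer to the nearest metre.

606 m

The local east axis at (φ, λ) is (−sin λ, cos λ, 0), so ΔE = −sin(97.18011°)·(-598) + cos(97.18011°)·(-60) = 600.81 m.
The local north axis is (−sin φ cos λ, −sin φ sin λ, cos φ), giving ΔN = -25.240 + 20.103 + 82.831 = 77.69 m.
Horizontal magnitude = √(ΔE² + ΔN²) = √(600.81² + 77.69²) = 605.81 m.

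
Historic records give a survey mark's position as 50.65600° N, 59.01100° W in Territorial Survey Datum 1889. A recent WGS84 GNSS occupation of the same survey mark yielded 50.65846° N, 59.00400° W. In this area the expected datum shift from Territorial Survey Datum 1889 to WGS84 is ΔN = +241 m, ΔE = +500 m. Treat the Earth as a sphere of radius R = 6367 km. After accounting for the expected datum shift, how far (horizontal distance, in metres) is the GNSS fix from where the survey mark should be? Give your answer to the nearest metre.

33 m

Observed coordinate differences: Δφ = +0.00246°, Δλ = +0.00700°.
Converting to metres (1° lat = 111125 m, cos φ = 0.633975): observed ΔN = 273.4 m, observed ΔE = 493.2 m.
Subtracting the expected shift leaves a residual of 273.4 − (241) = 32.4 m north and 493.2 − (500) = -6.8 m east.
Residual distance = √(32.4² + (-6.8)²) = 33.1 m.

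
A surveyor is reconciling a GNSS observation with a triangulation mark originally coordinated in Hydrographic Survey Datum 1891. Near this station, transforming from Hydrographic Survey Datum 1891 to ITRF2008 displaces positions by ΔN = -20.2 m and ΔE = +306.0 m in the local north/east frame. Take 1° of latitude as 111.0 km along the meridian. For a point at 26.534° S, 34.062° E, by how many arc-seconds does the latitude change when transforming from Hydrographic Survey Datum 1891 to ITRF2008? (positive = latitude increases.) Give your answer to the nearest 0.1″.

Δφ = -0.7″

1° of latitude = 111.0 km, so Δφ = -20.2 / 111000 = -0.0001820° = -0.655″.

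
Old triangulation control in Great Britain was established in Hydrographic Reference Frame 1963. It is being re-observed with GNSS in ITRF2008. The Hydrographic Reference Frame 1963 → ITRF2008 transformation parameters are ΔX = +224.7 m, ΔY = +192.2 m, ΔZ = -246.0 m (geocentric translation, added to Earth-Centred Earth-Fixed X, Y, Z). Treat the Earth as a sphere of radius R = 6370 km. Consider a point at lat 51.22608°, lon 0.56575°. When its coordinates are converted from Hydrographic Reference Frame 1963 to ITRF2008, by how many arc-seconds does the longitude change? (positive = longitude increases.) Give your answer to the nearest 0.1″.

sin φ = 0.779623, cos φ = 0.626249, sin λ = 0.009874, cos λ = 0.999951.
East component: ΔE = −sin λ·ΔX + cos λ·ΔY = −(0.009874)(224.7) + (0.999951)(192.2) = 189.97 m.
1° of latitude spans πR/180 = 111177 m; at latitude φ, 1° of longitude spans that × cos φ = 69624.8 m, so Δλ = 189.97 / 69624.8 × 3600 = 9.823″.

Δλ = 9.8″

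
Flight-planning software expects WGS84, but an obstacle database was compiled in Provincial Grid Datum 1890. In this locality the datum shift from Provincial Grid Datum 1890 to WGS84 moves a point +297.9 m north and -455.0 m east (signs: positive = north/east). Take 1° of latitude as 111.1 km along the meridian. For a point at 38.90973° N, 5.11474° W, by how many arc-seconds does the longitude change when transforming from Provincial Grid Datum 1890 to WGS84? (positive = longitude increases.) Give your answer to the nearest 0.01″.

At latitude 38.90973°, cos φ = 0.778136.
1° of longitude at this latitude = 111.1 × cos φ = 86.45 km, so Δλ = -455.0 / 86451.0 = -0.0052631° = -18.947″.

Δλ = -18.95″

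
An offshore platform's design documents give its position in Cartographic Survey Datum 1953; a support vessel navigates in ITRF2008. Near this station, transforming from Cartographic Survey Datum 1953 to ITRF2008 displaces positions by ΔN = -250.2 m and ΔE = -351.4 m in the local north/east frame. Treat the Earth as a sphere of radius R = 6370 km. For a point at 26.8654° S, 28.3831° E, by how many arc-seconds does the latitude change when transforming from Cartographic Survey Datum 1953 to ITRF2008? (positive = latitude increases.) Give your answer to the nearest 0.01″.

On a sphere of radius R, 1 rad of latitude = R, so Δφ = ΔN / R = -250.2 / 6370000 = -3.9278e-05 rad = -8.102″.

Δφ = -8.10″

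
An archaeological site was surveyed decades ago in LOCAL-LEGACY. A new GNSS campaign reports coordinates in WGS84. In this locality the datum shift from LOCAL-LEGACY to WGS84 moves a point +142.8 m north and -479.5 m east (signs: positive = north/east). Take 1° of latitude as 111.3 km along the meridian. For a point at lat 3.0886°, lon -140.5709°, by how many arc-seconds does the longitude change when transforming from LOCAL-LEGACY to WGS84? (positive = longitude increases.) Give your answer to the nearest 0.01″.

Δλ = -15.53″

At latitude 3.0886°, cos φ = 0.998547.
1° of longitude at this latitude = 111.3 × cos φ = 111.14 km, so Δλ = -479.5 / 111138.3 = -0.0043144° = -15.532″.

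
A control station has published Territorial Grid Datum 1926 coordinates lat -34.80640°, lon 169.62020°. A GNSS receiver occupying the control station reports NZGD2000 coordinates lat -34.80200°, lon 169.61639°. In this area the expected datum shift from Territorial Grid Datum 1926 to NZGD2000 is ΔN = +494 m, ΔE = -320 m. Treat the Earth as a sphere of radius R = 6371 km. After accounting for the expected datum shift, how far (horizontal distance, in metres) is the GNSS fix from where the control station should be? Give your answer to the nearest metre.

28 m

Observed coordinate differences: Δφ = +0.00440°, Δλ = -0.00381°.
Converting to metres (1° lat = 111195 m, cos φ = 0.821085): observed ΔN = 489.3 m, observed ΔE = -347.9 m.
Subtracting the expected shift leaves a residual of 489.3 − (494) = -4.7 m north and -347.9 − (-320) = -27.9 m east.
Residual distance = √((-4.7)² + (-27.9)²) = 28.3 m.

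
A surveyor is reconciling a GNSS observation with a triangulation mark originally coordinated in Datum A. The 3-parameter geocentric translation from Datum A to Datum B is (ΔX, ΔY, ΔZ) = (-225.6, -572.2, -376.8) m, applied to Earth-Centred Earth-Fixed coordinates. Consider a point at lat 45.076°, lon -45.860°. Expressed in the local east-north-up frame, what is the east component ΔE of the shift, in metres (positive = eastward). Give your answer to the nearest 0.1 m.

ΔE = -560.4 m

The local east axis at (φ, λ) is (−sin λ, cos λ, 0), so ΔE = −sin(-45.860°)·(-225.6) + cos(-45.860°)·(-572.2) = -560.39 m.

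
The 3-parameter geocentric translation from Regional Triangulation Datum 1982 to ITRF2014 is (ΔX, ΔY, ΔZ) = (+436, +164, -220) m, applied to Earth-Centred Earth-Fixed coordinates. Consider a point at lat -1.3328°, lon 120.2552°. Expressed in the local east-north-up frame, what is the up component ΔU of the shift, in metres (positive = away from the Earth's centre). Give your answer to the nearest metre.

At φ = -1.3328°, λ = 120.2552°: sin φ = -0.023260, cos φ = 0.999729, sin λ = 0.863790, cos λ = -0.503852.
ΔU = cos φ cos λ·ΔX + cos φ sin λ·ΔY + sin φ·ΔZ = (0.999729)(-0.503852)(436) + (0.999729)(0.863790)(164) + (-0.023260)(-220) = -72.88 m.

ΔU = -73 m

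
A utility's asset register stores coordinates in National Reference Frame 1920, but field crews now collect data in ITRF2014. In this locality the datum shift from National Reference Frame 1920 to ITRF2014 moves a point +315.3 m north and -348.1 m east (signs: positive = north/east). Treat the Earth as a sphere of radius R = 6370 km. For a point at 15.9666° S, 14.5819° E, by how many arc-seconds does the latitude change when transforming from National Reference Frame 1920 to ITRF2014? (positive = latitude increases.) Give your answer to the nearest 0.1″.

On a sphere of radius R, 1 rad of latitude = R, so Δφ = ΔN / R = 315.3 / 6370000 = 4.9498e-05 rad = 10.210″.

Δφ = 10.2″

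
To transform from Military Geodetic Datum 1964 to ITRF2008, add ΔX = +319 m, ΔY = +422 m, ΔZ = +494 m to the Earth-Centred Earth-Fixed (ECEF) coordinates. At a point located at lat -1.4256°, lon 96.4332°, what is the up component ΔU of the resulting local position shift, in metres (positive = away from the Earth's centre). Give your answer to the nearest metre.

ΔU = 371 m

At φ = -1.4256°, λ = 96.4332°: sin φ = -0.024879, cos φ = 0.999690, sin λ = 0.993703, cos λ = -0.112045.
ΔU = cos φ cos λ·ΔX + cos φ sin λ·ΔY + sin φ·ΔZ = (0.999690)(-0.112045)(319) + (0.999690)(0.993703)(422) + (-0.024879)(494) = 371.19 m.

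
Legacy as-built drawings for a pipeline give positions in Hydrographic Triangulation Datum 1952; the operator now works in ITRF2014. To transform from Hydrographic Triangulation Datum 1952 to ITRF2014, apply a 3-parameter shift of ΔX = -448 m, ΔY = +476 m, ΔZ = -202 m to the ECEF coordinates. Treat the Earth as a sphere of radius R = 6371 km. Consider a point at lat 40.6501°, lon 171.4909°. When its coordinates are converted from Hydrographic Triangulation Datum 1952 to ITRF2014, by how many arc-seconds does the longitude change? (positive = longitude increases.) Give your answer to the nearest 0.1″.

sin φ = 0.651438, cos φ = 0.758702, sin λ = 0.147966, cos λ = -0.988992.
East component: ΔE = −sin λ·ΔX + cos λ·ΔY = −(0.147966)(-448) + (-0.988992)(476) = -404.47 m.
1° of latitude spans πR/180 = 111195 m; at latitude φ, 1° of longitude spans that × cos φ = 84363.8 m, so Δλ = -404.47 / 84363.8 × 3600 = -17.260″.

Δλ = -17.3″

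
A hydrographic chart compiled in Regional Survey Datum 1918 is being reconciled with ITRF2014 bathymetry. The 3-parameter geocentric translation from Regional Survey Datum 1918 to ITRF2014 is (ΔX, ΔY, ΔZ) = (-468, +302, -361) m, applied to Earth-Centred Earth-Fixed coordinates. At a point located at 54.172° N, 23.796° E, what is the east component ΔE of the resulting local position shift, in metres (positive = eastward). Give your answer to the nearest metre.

At φ = 54.172°, λ = 23.796°: sin φ = 0.810778, cos φ = 0.585354, sin λ = 0.403481, cos λ = 0.914988.
ΔE = −sin λ·ΔX + cos λ·ΔY = −(0.403481)·(-468) + (0.914988)·(302) = 465.16 m.

ΔE = 465 m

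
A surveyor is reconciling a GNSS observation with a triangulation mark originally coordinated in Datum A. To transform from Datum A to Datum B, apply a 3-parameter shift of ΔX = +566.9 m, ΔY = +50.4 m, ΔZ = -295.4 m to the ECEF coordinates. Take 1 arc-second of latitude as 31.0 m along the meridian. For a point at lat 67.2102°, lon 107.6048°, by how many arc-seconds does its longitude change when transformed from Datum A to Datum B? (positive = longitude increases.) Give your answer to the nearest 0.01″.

Δλ = -46.27″

sin φ = 0.921932, cos φ = 0.387351, sin λ = 0.953165, cos λ = -0.302450.
East component: ΔE = −sin λ·ΔX + cos λ·ΔY = −(0.953165)(566.9) + (-0.302450)(50.4) = -555.59 m.
1° of latitude spans 3600 × 31.00 = 111600 m; at latitude φ, 1° of longitude spans that × cos φ = 43228.4 m, so Δλ = -555.59 / 43228.4 × 3600 = -46.269″.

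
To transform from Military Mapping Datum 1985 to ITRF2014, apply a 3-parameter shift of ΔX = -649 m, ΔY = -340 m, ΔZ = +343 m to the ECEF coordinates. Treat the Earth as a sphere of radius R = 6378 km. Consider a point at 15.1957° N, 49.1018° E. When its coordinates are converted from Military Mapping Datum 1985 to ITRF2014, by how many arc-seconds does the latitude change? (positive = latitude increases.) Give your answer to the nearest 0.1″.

Δφ = 16.5″

sin φ = 0.262117, cos φ = 0.965036, sin λ = 0.755874, cos λ = 0.654717.
North component: ΔN = −sin φ cos λ·ΔX − sin φ sin λ·ΔY + cos φ·ΔZ = −(0.262117)(0.654717)(-649) − (0.262117)(0.755874)(-340) + (0.965036)(343) = 509.75 m.
1° of latitude spans πR/180 = 111317 m, so Δφ = 509.75 / 111317 × 3600 = 16.485″.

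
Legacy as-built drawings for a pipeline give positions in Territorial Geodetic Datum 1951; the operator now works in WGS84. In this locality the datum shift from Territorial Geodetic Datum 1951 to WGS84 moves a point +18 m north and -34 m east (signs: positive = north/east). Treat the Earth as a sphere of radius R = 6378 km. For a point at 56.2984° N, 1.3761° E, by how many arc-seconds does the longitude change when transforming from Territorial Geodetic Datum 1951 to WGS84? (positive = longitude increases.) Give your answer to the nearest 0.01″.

Δλ = -1.98″

At latitude 56.2984°, cos φ = 0.554868.
One radian of longitude at latitude φ spans R cos φ, so Δλ = ΔE / (R cos φ) = -34.0 / (6378000 × 0.554868) = -9.6074e-06 rad = -1.982″.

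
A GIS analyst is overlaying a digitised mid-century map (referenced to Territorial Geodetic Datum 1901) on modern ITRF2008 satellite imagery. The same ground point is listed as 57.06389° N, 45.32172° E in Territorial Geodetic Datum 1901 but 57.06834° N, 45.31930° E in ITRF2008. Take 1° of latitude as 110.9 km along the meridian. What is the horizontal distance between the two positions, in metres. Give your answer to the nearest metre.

515 m

Δφ = 57.06834° − 57.06389° = +0.00445°; Δλ = 45.31930° − 45.32172° = -0.00242°.
ΔN = Δφ × 110900 = 493.5 m; ΔE = Δλ × 110900 × cos(57.06389°) = -0.00242 × 110900 × 0.543704 = -145.9 m.
Distance = √(ΔE² + ΔN²) = √((-145.9)² + 493.5²) = 514.6 m.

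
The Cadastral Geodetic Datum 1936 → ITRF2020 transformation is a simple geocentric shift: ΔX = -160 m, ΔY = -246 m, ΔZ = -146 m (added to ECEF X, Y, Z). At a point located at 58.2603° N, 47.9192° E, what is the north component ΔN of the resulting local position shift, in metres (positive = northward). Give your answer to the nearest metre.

The local north axis is (−sin φ cos λ, −sin φ sin λ, cos φ), giving ΔN = 91.192 + 155.276 − 76.805 = 169.66 m.

ΔN = 170 m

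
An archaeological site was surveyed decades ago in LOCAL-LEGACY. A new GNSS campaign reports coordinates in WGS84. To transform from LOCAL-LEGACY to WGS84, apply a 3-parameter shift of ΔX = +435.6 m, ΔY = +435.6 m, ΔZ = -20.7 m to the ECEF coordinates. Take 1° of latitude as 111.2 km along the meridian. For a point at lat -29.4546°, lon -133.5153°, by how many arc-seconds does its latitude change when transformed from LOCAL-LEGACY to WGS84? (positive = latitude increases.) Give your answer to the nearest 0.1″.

Δφ = -10.4″

sin φ = -0.491734, cos φ = 0.870746, sin λ = -0.725191, cos λ = -0.688548.
North component: ΔN = −sin φ cos λ·ΔX − sin φ sin λ·ΔY + cos φ·ΔZ = −(-0.491734)(-0.688548)(435.6) − (-0.491734)(-0.725191)(435.6) + (0.870746)(-20.7) = -320.85 m.
1° of latitude spans 111200 m, so Δφ = -320.85 / 111200 × 3600 = -10.387″.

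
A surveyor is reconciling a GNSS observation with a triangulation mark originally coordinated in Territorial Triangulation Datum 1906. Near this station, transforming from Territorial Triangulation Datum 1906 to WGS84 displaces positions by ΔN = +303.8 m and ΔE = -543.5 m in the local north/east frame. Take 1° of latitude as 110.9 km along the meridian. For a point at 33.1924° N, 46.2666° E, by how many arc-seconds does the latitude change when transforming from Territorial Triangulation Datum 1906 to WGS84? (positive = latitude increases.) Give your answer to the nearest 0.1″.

Δφ = 9.9″

1° of latitude = 110.9 km, so Δφ = 303.8 / 110900 = 0.0027394° = 9.862″.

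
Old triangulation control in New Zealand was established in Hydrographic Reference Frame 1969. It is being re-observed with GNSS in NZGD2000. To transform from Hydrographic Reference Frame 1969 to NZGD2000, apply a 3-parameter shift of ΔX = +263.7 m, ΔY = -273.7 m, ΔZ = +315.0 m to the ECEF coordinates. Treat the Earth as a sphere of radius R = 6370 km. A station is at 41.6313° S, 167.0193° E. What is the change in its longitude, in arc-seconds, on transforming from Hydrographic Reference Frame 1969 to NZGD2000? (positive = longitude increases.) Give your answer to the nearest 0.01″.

Δλ = 8.99″

sin φ = -0.664335, cos φ = 0.747435, sin λ = 0.224623, cos λ = -0.974446.
East component: ΔE = −sin λ·ΔX + cos λ·ΔY = −(0.224623)(263.7) + (-0.974446)(-273.7) = 207.47 m.
1° of latitude spans πR/180 = 111177 m; at latitude φ, 1° of longitude spans that × cos φ = 83098.0 m, so Δλ = 207.47 / 83098.0 × 3600 = 8.988″.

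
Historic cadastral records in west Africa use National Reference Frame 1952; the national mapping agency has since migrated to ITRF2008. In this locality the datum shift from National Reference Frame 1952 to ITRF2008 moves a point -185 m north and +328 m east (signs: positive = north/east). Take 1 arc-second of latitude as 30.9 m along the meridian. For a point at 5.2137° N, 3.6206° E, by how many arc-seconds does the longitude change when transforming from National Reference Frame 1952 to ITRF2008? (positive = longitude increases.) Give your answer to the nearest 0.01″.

Δλ = 10.66″

At latitude 5.2137°, cos φ = 0.995863.
1″ of longitude at this latitude = 30.90 × cos φ = 30.7722 m, so Δλ = 328.0 / 30.7722 = 10.659″.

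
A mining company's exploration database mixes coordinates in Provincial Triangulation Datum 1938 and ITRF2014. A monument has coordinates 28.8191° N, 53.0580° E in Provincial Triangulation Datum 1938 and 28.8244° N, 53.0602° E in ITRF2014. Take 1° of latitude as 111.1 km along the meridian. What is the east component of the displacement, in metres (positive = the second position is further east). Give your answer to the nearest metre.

Δφ = 28.8244° − 28.8191° = +0.0053°; Δλ = 53.0602° − 53.0580° = +0.0022°.
ΔN = Δφ × 111100 = 588.8 m; ΔE = Δλ × 111100 × cos(28.8191°) = +0.0022 × 111100 × 0.876146 = 214.1 m.

ΔE = 214 m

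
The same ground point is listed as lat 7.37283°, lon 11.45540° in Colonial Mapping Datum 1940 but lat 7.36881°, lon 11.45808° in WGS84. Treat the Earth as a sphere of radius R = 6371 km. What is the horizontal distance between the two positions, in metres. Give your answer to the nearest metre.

536 m

Δφ = 7.36881° − 7.37283° = -0.00402°; Δλ = 11.45808° − 11.45540° = +0.00268°.
1° along a meridian = πR/180 = 111195 m.
ΔN = Δφ × 111195 = -447.0 m; ΔE = Δλ × 111195 × cos(7.37283°) = +0.00268 × 111195 × 0.991732 = 295.5 m.
Distance = √(ΔE² + ΔN²) = √(295.5² + (-447.0)²) = 535.9 m.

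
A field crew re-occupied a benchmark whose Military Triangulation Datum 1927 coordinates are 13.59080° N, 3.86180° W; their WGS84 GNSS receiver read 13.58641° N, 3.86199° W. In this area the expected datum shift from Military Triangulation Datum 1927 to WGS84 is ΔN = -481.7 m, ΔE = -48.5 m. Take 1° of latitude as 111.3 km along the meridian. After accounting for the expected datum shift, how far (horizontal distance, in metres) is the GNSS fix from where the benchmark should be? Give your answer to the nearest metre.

29 m

Observed coordinate differences: Δφ = -0.00439°, Δλ = -0.00019°.
Converting to metres (1° lat = 111300 m, cos φ = 0.971999): observed ΔN = -488.6 m, observed ΔE = -20.6 m.
Subtracting the expected shift leaves a residual of -488.6 − (-481.7) = -6.9 m north and -20.6 − (-48.5) = 27.9 m east.
Residual distance = √((-6.9)² + 27.9²) = 28.8 m.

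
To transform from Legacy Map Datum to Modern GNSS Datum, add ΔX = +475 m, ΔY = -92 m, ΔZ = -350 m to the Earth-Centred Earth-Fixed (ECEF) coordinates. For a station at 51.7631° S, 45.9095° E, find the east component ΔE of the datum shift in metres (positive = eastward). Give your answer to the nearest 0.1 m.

ΔE = -405.2 m

At φ = -51.7631°, λ = 45.9095°: sin φ = -0.785458, cos φ = 0.618914, sin λ = 0.718242, cos λ = 0.695794.
ΔE = −sin λ·ΔX + cos λ·ΔY = −(0.718242)·(475) + (0.695794)·(-92) = -405.18 m.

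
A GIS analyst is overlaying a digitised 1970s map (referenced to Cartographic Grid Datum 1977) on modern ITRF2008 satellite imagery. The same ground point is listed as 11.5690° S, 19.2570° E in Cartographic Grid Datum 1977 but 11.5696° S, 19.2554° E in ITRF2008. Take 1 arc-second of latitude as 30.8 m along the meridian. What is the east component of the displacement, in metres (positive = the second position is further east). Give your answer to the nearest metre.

ΔE = -174 m

Δφ = -11.5696° − -11.5690° = -0.0006°; Δλ = 19.2554° − 19.2570° = -0.0016°.
1° of latitude = 3600 × 30.80 = 110880 m.
ΔN = Δφ × 110880 = -66.5 m; ΔE = Δλ × 110880 × cos(-11.5690°) = -0.0016 × 110880 × 0.979684 = -173.8 m.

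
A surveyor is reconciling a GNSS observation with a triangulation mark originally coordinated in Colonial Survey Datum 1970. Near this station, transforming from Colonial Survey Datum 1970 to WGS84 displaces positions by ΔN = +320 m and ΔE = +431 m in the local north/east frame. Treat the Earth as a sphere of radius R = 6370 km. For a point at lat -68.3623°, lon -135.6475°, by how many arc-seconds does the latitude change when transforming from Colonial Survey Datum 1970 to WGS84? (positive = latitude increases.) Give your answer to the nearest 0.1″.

Δφ = 10.4″

On a sphere of radius R, 1 rad of latitude = R, so Δφ = ΔN / R = 320.0 / 6370000 = 5.0235e-05 rad = 10.362″.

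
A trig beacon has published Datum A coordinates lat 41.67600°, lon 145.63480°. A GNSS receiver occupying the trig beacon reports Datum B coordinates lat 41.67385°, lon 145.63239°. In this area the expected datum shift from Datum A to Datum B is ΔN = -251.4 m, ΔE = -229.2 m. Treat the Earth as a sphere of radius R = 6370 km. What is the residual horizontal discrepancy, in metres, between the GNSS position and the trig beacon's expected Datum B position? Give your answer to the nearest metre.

Observed coordinate differences: Δφ = -0.00215°, Δλ = -0.00241°.
Converting to metres (1° lat = 111177 m, cos φ = 0.746917): observed ΔN = -239.0 m, observed ΔE = -200.1 m.
Subtracting the expected shift leaves a residual of -239.0 − (-251.4) = 12.4 m north and -200.1 − (-229.2) = 29.1 m east.
Residual distance = √(12.4² + 29.1²) = 31.6 m.

32 m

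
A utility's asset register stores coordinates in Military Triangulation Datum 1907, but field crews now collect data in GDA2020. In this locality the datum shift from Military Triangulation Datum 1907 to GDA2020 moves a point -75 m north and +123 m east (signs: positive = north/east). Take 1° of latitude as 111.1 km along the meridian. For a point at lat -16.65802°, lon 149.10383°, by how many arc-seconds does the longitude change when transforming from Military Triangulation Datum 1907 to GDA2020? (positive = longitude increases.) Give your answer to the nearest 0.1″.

Δλ = 4.2″

At latitude -16.65802°, cos φ = 0.958033.
1° of longitude at this latitude = 111.1 × cos φ = 106.44 km, so Δλ = 123.0 / 106437.4 = 0.0011556° = 4.160″.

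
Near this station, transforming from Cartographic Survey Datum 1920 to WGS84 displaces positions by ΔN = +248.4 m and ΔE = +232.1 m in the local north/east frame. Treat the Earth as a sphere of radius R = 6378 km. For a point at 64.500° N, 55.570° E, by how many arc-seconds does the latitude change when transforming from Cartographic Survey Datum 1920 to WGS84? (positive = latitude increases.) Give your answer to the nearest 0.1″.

Δφ = 8.0″

On a sphere of radius R, 1 rad of latitude = R, so Δφ = ΔN / R = 248.4 / 6378000 = 3.8946e-05 rad = 8.033″.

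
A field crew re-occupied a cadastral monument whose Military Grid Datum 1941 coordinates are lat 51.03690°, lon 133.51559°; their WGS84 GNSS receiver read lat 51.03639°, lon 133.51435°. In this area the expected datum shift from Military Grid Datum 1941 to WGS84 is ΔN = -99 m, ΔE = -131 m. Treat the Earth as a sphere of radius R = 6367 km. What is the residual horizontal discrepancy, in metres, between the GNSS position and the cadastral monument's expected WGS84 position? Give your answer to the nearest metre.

61 m

Observed coordinate differences: Δφ = -0.00051°, Δλ = -0.00124°.
Converting to metres (1° lat = 111125 m, cos φ = 0.628820): observed ΔN = -56.7 m, observed ΔE = -86.6 m.
Subtracting the expected shift leaves a residual of -56.7 − (-99) = 42.3 m north and -86.6 − (-131) = 44.4 m east.
Residual distance = √(42.3² + 44.4²) = 61.3 m.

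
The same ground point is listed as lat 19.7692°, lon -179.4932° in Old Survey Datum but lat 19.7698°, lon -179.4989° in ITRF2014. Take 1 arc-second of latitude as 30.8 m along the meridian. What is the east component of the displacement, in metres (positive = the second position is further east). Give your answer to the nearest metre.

ΔE = -595 m

Δφ = 19.7698° − 19.7692° = +0.0006°; Δλ = -179.4989° − -179.4932° = -0.0057°.
1° of latitude = 3600 × 30.80 = 110880 m.
ΔN = Δφ × 110880 = 66.5 m; ΔE = Δλ × 110880 × cos(19.7692°) = -0.0057 × 110880 × 0.941063 = -594.8 m.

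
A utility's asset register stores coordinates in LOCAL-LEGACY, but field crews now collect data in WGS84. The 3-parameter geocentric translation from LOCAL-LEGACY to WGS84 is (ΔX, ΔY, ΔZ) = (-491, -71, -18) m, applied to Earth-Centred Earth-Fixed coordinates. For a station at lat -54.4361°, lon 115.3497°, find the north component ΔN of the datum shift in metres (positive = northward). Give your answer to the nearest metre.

The local north axis is (−sin φ cos λ, −sin φ sin λ, cos φ), giving ΔN = 171.005 − 52.195 − 10.469 = 108.34 m.

ΔN = 108 m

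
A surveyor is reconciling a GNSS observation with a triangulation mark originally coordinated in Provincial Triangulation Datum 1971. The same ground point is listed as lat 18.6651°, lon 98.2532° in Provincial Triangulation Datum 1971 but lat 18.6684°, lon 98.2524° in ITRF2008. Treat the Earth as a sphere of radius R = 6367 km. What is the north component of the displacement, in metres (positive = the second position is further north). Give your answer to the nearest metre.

ΔN = 367 m

Δφ = 18.6684° − 18.6651° = +0.0033°; Δλ = 98.2524° − 98.2532° = -0.0008°.
1° along a meridian = πR/180 = 111125 m.
ΔN = Δφ × 111125 = 366.7 m; ΔE = Δλ × 111125 × cos(18.6651°) = -0.0008 × 111125 × 0.947405 = -84.2 m.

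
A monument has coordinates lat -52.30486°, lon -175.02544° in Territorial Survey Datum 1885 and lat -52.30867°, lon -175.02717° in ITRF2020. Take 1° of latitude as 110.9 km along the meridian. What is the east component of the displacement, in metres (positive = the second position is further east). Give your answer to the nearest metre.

Δφ = -52.30867° − -52.30486° = -0.00381°; Δλ = -175.02717° − -175.02544° = -0.00173°.
ΔN = Δφ × 110900 = -422.5 m; ΔE = Δλ × 110900 × cos(-52.30486°) = -0.00173 × 110900 × 0.611460 = -117.3 m.

ΔE = -117 m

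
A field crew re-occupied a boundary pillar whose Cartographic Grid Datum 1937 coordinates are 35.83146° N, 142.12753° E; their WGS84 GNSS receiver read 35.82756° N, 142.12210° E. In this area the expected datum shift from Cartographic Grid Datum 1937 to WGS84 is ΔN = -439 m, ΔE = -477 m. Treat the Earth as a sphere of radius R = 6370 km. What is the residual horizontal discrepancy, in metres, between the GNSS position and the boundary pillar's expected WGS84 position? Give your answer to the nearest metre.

Observed coordinate differences: Δφ = -0.00390°, Δλ = -0.00543°.
Converting to metres (1° lat = 111177 m, cos φ = 0.810743): observed ΔN = -433.6 m, observed ΔE = -489.4 m.
Subtracting the expected shift leaves a residual of -433.6 − (-439) = 5.4 m north and -489.4 − (-477) = -12.4 m east.
Residual distance = √(5.4² + (-12.4)²) = 13.6 m.

14 m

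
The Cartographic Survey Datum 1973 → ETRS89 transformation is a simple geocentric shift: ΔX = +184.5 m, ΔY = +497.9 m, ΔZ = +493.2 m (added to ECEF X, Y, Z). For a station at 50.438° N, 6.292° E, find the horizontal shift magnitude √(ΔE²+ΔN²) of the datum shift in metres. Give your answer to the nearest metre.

492 m

At φ = 50.438°, λ = 6.292°: sin φ = 0.770936, cos φ = 0.636913, sin λ = 0.109596, cos λ = 0.993976.
ΔE = −sin λ·ΔX + cos λ·ΔY = −(0.109596)·(184.5) + (0.993976)·(497.9) = 474.68 m.
ΔN = −sin φ cos λ·ΔX − sin φ sin λ·ΔY + cos φ·ΔZ = −(0.770936)(0.993976)(184.5) − (0.770936)(0.109596)(497.9) + (0.636913)(493.2) = 130.68 m.
Horizontal magnitude = √(ΔE² + ΔN²) = √(474.68² + 130.68²) = 492.34 m.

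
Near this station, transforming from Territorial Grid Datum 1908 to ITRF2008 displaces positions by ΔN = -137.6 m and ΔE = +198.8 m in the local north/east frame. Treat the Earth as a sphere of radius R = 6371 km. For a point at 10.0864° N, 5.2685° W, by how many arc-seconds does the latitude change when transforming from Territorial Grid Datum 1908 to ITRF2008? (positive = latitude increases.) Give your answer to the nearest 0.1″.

On a sphere of radius R, 1 rad of latitude = R, so Δφ = ΔN / R = -137.6 / 6371000 = -2.1598e-05 rad = -4.455″.

Δφ = -4.5″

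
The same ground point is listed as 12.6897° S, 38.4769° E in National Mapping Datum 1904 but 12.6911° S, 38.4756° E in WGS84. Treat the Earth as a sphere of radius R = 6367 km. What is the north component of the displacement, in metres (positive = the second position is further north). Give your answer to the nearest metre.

ΔN = -156 m

Δφ = -12.6911° − -12.6897° = -0.0014°; Δλ = 38.4756° − 38.4769° = -0.0013°.
1° along a meridian = πR/180 = 111125 m.
ΔN = Δφ × 111125 = -155.6 m; ΔE = Δλ × 111125 × cos(-12.6897°) = -0.0013 × 111125 × 0.975574 = -140.9 m.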